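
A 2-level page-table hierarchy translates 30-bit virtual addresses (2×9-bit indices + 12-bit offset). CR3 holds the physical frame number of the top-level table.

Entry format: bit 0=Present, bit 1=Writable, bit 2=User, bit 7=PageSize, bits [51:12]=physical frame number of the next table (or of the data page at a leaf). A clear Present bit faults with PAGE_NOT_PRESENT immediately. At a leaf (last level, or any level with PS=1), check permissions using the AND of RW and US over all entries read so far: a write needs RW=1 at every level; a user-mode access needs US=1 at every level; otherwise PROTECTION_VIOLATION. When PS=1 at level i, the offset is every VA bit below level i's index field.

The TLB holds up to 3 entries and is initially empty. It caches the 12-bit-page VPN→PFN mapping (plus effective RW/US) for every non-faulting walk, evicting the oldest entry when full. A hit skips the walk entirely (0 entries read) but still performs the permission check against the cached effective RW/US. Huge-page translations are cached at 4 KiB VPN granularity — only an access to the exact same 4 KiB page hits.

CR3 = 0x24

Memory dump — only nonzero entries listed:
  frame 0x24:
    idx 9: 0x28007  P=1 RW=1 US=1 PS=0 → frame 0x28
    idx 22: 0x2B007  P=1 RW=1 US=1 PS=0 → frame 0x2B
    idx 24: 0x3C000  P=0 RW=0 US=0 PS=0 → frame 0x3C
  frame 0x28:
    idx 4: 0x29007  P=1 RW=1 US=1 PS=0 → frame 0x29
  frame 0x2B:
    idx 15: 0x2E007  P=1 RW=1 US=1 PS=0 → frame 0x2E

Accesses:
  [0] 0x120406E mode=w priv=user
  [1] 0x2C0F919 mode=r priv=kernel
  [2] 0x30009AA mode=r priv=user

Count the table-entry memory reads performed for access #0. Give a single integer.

Trace:
#0 VA=0x120406E (w,user):
  [0] read 0x24 idx=9: raw=0x28007 flags P=1 W=1 U=1 S=0
  [1] read 0x28 idx=4: raw=0x29007 flags P=1 W=1 U=1 S=0
  ⇒ phys 0x2906E  [2 reads]
#1 VA=0x2C0F919 (r,kernel):
  [0] read 0x24 idx=22: raw=0x2B007 flags P=1 W=1 U=1 S=0
  [1] read 0x2B idx=15: raw=0x2E007 flags P=1 W=1 U=1 S=0
  ⇒ phys 0x2E919  [2 reads]
#2 VA=0x30009AA (r,user):
  [0] read 0x24 idx=24: raw=0x3C000 flags P=0 W=0 U=0 S=0
  → PAGE_NOT_PRESENT  (1 entries read)

Entries read for #0: 2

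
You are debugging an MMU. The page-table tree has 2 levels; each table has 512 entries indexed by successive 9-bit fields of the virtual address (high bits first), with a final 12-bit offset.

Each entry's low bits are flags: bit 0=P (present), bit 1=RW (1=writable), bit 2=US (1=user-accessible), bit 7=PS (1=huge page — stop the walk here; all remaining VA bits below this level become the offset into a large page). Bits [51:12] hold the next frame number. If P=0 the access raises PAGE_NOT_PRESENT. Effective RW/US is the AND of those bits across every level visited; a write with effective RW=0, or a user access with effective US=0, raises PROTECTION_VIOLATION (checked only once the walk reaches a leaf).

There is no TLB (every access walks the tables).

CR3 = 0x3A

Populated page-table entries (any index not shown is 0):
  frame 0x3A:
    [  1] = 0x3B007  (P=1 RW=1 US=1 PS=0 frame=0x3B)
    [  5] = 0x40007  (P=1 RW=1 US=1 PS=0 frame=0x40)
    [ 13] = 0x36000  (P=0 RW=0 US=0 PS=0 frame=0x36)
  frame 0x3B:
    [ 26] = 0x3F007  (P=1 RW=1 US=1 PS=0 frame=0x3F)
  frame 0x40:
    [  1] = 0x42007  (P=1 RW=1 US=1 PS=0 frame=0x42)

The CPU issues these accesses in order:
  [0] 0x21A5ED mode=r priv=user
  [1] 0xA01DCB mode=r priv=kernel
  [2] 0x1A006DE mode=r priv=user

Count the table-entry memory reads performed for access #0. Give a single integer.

Walk each access:
#0 VA=0x21A5ED (r,user):
  [0] read 0x3A idx=1: raw=0x3B007 flags P=1 W=1 U=1 S=0
  [1] read 0x3B idx=26: raw=0x3F007 flags P=1 W=1 U=1 S=0
  ⇒ phys 0x3F5ED  [2 reads]
#1 VA=0xA01DCB (r,kernel):
  [0] read 0x3A idx=5: raw=0x40007 flags P=1 W=1 U=1 S=0
  [1] read 0x40 idx=1: raw=0x42007 flags P=1 W=1 U=1 S=0
  ⇒ phys 0x42DCB  [2 reads]
#2 VA=0x1A006DE (r,user):
  [0] read 0x3A idx=13: raw=0x36000 flags P=0 W=0 U=0 S=0
  → PAGE_NOT_PRESENT  (1 entries read)

Entries read for #0: 2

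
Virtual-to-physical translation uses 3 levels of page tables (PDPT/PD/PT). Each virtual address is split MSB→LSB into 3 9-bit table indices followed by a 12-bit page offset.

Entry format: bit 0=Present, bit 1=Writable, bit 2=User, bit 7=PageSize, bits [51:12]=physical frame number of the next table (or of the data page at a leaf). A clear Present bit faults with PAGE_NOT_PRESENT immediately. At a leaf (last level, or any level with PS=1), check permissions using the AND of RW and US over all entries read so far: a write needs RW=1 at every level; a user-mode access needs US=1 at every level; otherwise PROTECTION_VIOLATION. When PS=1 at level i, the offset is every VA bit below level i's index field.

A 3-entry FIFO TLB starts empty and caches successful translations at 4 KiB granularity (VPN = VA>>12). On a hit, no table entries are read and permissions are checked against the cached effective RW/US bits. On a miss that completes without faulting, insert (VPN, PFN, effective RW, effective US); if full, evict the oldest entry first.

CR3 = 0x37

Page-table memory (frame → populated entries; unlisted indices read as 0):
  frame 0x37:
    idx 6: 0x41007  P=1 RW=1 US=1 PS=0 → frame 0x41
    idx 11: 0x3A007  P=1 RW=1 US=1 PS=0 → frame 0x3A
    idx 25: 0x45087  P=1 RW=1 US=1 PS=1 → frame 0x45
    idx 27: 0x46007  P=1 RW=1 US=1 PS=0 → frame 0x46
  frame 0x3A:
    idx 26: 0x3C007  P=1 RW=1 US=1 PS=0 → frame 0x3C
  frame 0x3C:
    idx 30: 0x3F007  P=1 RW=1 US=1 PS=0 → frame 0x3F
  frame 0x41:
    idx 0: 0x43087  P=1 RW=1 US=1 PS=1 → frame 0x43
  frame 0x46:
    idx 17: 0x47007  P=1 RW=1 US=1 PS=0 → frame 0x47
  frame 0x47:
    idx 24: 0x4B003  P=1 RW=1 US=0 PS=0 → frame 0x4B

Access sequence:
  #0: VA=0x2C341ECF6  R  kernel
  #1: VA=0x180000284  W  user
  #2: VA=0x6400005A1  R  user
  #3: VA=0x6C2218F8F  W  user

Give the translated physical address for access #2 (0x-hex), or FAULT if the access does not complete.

Walk each access:
#0 VA=0x2C341ECF6 (r,kernel):
  [0] read 0x37 idx=11: raw=0x3A007 flags P=1 W=1 U=1 S=0
  [1] read 0x3A idx=26: raw=0x3C007 flags P=1 W=1 U=1 S=0
  [2] read 0x3C idx=30: raw=0x3F007 flags P=1 W=1 U=1 S=0
  ✓ 0x3FCF6  — 3 lookups
#1 VA=0x180000284 (w,user):
  [0] read 0x37 idx=6: raw=0x41007 flags P=1 W=1 U=1 S=0
  [1] read 0x41 idx=0: raw=0x43087 flags P=1 W=1 U=1 S=1
  ✓ 0x43284 (huge @L1)  — 2 lookups
#2 VA=0x6400005A1 (r,user):
  [0] read 0x37 idx=25: raw=0x45087 flags P=1 W=1 U=1 S=1
  ✓ 0x455A1 (huge @L0)  — 1 lookups
#3 VA=0x6C2218F8F (w,user):
  [0] read 0x37 idx=27: raw=0x46007 flags P=1 W=1 U=1 S=0
  [1] read 0x46 idx=17: raw=0x47007 flags P=1 W=1 U=1 S=0
  [2] read 0x47 idx=24: raw=0x4B003 flags P=1 W=1 U=0 S=0
  ✗ PROTECTION_VIOLATION  [3 reads]

Access #2 PA: 0x455A1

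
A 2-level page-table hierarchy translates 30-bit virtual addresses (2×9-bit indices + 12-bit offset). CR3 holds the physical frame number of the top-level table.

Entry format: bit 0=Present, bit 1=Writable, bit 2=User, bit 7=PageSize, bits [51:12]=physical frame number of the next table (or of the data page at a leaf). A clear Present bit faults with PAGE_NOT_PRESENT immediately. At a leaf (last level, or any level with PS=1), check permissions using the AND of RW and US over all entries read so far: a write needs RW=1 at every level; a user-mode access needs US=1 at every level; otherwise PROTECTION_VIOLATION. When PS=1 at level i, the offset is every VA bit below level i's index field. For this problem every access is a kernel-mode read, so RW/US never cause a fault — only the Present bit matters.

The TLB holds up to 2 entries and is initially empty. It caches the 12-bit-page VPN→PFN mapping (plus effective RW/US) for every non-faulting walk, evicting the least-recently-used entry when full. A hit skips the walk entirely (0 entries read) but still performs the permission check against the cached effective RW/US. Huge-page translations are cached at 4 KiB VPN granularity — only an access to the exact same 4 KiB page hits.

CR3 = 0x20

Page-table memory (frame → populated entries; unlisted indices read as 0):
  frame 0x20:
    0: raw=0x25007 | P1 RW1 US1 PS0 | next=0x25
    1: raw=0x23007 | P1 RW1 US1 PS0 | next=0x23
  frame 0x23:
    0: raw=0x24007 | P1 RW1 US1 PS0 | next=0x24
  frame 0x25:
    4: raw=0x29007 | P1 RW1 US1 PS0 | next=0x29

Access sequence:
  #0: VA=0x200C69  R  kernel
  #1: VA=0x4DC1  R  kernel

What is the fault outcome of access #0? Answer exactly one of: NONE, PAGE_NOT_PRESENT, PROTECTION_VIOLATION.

Trace:
#0 VA=0x200C69 (r,kernel):
  [0] read 0x20 idx=1: raw=0x23007 flags P=1 W=1 U=1 S=0
  [1] read 0x23 idx=0: raw=0x24007 flags P=1 W=1 U=1 S=0
  ⇒ phys 0x24C69  [2 reads]
#1 VA=0x4DC1 (r,kernel):
  [0] read 0x20 idx=0: raw=0x25007 flags P=1 W=1 U=1 S=0
  [1] read 0x25 idx=4: raw=0x29007 flags P=1 W=1 U=1 S=0
  ⇒ phys 0x29DC1  [2 reads]

Access #0 fault: NONE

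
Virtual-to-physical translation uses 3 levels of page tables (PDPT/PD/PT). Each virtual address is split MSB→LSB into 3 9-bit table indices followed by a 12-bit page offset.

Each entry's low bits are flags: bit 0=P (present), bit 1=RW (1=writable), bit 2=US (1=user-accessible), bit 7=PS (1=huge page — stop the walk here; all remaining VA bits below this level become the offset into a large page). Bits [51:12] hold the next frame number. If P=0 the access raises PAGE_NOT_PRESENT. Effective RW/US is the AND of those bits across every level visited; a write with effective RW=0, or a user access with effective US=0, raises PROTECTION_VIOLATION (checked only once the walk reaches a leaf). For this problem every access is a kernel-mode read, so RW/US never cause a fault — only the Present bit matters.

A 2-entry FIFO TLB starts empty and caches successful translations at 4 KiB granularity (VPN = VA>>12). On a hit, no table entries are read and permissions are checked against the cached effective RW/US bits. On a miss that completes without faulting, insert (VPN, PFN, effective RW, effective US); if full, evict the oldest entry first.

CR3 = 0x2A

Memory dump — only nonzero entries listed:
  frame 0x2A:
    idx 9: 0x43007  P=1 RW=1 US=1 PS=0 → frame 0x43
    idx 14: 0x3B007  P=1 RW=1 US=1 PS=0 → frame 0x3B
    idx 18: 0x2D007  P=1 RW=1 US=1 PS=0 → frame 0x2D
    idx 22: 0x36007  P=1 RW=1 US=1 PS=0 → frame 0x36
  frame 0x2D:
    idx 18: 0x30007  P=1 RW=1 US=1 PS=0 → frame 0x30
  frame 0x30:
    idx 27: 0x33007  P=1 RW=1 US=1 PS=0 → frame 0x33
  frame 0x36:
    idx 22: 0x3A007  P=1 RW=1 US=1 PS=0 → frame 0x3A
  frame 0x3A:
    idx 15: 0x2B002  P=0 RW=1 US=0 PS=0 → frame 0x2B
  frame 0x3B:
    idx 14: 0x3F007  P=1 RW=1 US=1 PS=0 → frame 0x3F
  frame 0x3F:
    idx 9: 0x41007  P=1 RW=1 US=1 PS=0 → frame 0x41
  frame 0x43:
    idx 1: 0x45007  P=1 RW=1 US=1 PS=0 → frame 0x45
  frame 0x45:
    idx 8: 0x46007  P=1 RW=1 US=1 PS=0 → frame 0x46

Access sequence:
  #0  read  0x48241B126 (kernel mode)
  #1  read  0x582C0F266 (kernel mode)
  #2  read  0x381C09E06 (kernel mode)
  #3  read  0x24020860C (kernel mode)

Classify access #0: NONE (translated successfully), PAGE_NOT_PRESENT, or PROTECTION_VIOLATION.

Trace:
#0 VA=0x48241B126 (r,kernel):
  L0 @0x2A[18] → 0x2D007  P=1,RW=1,US=1,PS=0
  L1 @0x2D[18] → 0x30007  P=1,RW=1,US=1,PS=0
  L2 @0x30[27] → 0x33007  P=1,RW=1,US=1,PS=0
  ⇒ phys 0x33126  [3 reads]
#1 VA=0x582C0F266 (r,kernel):
  L0 @0x2A[22] → 0x36007  P=1,RW=1,US=1,PS=0
  L1 @0x36[22] → 0x3A007  P=1,RW=1,US=1,PS=0
  L2 @0x3A[15] → 0x2B002  P=0,RW=1,US=0,PS=0
  → PAGE_NOT_PRESENT  (3 entries read)
#2 VA=0x381C09E06 (r,kernel):
  L0 @0x2A[14] → 0x3B007  P=1,RW=1,US=1,PS=0
  L1 @0x3B[14] → 0x3F007  P=1,RW=1,US=1,PS=0
  L2 @0x3F[9] → 0x41007  P=1,RW=1,US=1,PS=0
  ⇒ phys 0x41E06  [3 reads]
#3 VA=0x24020860C (r,kernel):
  L0 @0x2A[9] → 0x43007  P=1,RW=1,US=1,PS=0
  L1 @0x43[1] → 0x45007  P=1,RW=1,US=1,PS=0
  L2 @0x45[8] → 0x46007  P=1,RW=1,US=1,PS=0
  ⇒ phys 0x4660C  [3 reads]

Access #0 fault: NONE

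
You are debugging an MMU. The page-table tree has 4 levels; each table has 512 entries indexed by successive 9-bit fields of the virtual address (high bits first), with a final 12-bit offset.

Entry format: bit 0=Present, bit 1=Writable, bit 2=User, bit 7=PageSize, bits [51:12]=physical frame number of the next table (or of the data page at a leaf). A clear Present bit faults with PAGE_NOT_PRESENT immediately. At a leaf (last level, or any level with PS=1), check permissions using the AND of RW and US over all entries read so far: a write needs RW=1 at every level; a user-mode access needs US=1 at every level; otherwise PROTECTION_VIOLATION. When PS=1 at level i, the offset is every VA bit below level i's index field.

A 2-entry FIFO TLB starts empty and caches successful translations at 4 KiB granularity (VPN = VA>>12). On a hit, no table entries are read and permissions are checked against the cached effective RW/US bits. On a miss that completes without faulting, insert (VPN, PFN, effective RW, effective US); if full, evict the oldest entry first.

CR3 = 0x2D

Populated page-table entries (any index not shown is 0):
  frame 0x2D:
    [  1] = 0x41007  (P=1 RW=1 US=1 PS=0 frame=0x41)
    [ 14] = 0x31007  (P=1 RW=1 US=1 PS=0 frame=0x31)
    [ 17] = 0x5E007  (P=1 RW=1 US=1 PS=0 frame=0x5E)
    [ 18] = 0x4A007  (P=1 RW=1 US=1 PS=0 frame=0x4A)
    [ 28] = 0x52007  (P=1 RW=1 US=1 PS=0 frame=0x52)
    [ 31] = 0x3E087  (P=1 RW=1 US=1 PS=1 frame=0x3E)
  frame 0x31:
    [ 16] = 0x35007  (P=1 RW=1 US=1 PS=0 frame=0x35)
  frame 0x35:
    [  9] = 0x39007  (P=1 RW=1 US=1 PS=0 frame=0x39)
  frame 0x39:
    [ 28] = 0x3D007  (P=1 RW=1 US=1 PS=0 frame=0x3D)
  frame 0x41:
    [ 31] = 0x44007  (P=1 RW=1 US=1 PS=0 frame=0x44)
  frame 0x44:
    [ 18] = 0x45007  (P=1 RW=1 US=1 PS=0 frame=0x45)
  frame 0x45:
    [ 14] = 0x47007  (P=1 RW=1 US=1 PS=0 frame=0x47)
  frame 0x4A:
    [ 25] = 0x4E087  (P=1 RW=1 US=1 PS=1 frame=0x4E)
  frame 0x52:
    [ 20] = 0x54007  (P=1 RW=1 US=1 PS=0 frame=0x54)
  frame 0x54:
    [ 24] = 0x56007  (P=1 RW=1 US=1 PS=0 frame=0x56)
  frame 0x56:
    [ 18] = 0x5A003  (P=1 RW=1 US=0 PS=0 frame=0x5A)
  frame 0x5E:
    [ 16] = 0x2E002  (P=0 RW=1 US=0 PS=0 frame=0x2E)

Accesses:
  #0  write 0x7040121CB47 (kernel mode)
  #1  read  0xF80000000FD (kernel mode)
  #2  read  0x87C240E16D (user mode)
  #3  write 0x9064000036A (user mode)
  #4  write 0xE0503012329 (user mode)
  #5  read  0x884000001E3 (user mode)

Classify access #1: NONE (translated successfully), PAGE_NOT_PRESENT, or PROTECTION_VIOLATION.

Walk each access:
#0 VA=0x7040121CB47 (w,kernel):
  L0 @0x2D[14] → 0x31007  P=1,RW=1,US=1,PS=0
  L1 @0x31[16] → 0x35007  P=1,RW=1,US=1,PS=0
  L2 @0x35[9] → 0x39007  P=1,RW=1,US=1,PS=0
  L3 @0x39[28] → 0x3D007  P=1,RW=1,US=1,PS=0
  ✓ 0x3DB47  — 4 lookups
#1 VA=0xF80000000FD (r,kernel):
  L0 @0x2D[31] → 0x3E087  P=1,RW=1,US=1,PS=1
  ✓ 0x3E0FD (huge @L0)  — 1 lookups
#2 VA=0x87C240E16D (r,user):
  L0 @0x2D[1] → 0x41007  P=1,RW=1,US=1,PS=0
  L1 @0x41[31] → 0x44007  P=1,RW=1,US=1,PS=0
  L2 @0x44[18] → 0x45007  P=1,RW=1,US=1,PS=0
  L3 @0x45[14] → 0x47007  P=1,RW=1,US=1,PS=0
  ✓ 0x4716D  — 4 lookups
#3 VA=0x9064000036A (w,user):
  L0 @0x2D[18] → 0x4A007  P=1,RW=1,US=1,PS=0
  L1 @0x4A[25] → 0x4E087  P=1,RW=1,US=1,PS=1
  ✓ 0x4E36A (huge @L1)  — 2 lookups
#4 VA=0xE0503012329 (w,user):
  L0 @0x2D[28] → 0x52007  P=1,RW=1,US=1,PS=0
  L1 @0x52[20] → 0x54007  P=1,RW=1,US=1,PS=0
  L2 @0x54[24] → 0x56007  P=1,RW=1,US=1,PS=0
  L3 @0x56[18] → 0x5A003  P=1,RW=1,US=0,PS=0
  → PROTECTION_VIOLATION  (4 entries read)
#5 VA=0x884000001E3 (r,user):
  L0 @0x2D[17] → 0x5E007  P=1,RW=1,US=1,PS=0
  L1 @0x5E[16] → 0x2E002  P=0,RW=1,US=0,PS=0
  → PAGE_NOT_PRESENT  (2 entries read)

Access #1 fault: NONE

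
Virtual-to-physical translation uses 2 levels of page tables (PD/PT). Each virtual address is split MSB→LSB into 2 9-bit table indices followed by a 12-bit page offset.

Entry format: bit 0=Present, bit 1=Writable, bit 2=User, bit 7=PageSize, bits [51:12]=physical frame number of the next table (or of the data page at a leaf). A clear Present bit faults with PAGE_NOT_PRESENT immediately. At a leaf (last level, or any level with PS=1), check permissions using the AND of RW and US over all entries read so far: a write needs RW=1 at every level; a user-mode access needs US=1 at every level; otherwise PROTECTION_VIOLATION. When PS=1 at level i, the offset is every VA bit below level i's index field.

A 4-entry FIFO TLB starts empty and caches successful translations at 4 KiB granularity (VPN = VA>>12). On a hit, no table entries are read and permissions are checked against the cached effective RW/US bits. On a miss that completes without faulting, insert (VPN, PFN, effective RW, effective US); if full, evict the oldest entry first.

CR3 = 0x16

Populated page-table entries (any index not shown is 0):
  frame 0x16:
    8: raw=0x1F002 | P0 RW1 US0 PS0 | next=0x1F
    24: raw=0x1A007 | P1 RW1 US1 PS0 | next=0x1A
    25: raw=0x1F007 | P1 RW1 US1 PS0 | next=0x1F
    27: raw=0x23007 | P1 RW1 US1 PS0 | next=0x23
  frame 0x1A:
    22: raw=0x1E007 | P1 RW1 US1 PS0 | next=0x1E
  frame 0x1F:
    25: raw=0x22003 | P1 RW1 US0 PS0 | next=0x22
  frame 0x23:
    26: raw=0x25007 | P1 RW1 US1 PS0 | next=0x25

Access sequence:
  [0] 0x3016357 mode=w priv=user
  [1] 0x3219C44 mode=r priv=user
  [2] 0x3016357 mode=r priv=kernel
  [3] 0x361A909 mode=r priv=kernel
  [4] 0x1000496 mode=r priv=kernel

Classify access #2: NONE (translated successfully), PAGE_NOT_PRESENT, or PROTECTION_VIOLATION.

Per-access translation:
#0 VA=0x3016357 (w,user):
  L0 @0x16[24] → 0x1A007  P=1,RW=1,US=1,PS=0
  L1 @0x1A[22] → 0x1E007  P=1,RW=1,US=1,PS=0
  ⇒ phys 0x1E357  [2 reads]
#1 VA=0x3219C44 (r,user):
  L0 @0x16[25] → 0x1F007  P=1,RW=1,US=1,PS=0
  L1 @0x1F[25] → 0x22003  P=1,RW=1,US=0,PS=0
  ✗ PROTECTION_VIOLATION  [2 reads]
#2 VA=0x3016357 (r,kernel):
  TLB hit vpn=0x3016 → PA=0x1E357
#3 VA=0x361A909 (r,kernel):
  L0 @0x16[27] → 0x23007  P=1,RW=1,US=1,PS=0
  L1 @0x23[26] → 0x25007  P=1,RW=1,US=1,PS=0
  ⇒ phys 0x25909  [2 reads]
#4 VA=0x1000496 (r,kernel):
  L0 @0x16[8] → 0x1F002  P=0,RW=1,US=0,PS=0
  ✗ PAGE_NOT_PRESENT  [1 reads]

Access #2 fault: NONE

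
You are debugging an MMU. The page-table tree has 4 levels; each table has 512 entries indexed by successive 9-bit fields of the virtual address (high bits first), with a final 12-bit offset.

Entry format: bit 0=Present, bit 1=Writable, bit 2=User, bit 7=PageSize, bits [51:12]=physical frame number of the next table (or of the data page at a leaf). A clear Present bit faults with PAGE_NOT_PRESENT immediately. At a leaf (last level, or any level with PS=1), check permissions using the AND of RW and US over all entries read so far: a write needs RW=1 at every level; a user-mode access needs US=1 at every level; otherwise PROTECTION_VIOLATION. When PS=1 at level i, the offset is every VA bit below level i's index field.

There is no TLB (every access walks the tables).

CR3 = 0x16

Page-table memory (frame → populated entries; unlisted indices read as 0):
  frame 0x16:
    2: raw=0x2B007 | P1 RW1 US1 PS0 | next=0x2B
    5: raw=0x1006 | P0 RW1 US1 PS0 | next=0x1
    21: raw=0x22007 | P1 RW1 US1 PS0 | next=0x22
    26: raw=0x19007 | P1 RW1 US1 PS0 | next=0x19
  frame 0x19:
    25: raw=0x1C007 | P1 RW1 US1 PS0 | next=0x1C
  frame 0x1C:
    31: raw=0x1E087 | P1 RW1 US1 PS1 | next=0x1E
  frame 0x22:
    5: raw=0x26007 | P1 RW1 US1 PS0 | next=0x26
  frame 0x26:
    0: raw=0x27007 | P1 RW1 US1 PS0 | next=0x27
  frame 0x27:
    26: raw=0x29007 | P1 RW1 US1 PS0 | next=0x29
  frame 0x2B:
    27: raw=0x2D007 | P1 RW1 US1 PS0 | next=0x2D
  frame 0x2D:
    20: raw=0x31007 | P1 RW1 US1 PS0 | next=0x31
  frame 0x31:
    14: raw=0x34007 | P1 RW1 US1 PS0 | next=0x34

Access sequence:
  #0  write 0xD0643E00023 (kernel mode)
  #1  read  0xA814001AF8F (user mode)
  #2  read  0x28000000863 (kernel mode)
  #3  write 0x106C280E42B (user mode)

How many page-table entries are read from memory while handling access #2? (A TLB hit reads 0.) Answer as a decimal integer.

Walk each access:
#0 VA=0xD0643E00023 (w,kernel):
  L0 @0x16[26] → 0x19007  P=1,RW=1,US=1,PS=0
  L1 @0x19[25] → 0x1C007  P=1,RW=1,US=1,PS=0
  L2 @0x1C[31] → 0x1E087  P=1,RW=1,US=1,PS=1
  → PA=0x1E023 (huge @L2)  (3 entries read)
#1 VA=0xA814001AF8F (r,user):
  L0 @0x16[21] → 0x22007  P=1,RW=1,US=1,PS=0
  L1 @0x22[5] → 0x26007  P=1,RW=1,US=1,PS=0
  L2 @0x26[0] → 0x27007  P=1,RW=1,US=1,PS=0
  L3 @0x27[26] → 0x29007  P=1,RW=1,US=1,PS=0
  → PA=0x29F8F  (4 entries read)
#2 VA=0x28000000863 (r,kernel):
  L0 @0x16[5] → 0x1006  P=0,RW=1,US=1,PS=0
  → PAGE_NOT_PRESENT  (1 entries read)
#3 VA=0x106C280E42B (w,user):
  L0 @0x16[2] → 0x2B007  P=1,RW=1,US=1,PS=0
  L1 @0x2B[27] → 0x2D007  P=1,RW=1,US=1,PS=0
  L2 @0x2D[20] → 0x31007  P=1,RW=1,US=1,PS=0
  L3 @0x31[14] → 0x34007  P=1,RW=1,US=1,PS=0
  → PA=0x3442B  (4 entries read)

Entries read for #2: 1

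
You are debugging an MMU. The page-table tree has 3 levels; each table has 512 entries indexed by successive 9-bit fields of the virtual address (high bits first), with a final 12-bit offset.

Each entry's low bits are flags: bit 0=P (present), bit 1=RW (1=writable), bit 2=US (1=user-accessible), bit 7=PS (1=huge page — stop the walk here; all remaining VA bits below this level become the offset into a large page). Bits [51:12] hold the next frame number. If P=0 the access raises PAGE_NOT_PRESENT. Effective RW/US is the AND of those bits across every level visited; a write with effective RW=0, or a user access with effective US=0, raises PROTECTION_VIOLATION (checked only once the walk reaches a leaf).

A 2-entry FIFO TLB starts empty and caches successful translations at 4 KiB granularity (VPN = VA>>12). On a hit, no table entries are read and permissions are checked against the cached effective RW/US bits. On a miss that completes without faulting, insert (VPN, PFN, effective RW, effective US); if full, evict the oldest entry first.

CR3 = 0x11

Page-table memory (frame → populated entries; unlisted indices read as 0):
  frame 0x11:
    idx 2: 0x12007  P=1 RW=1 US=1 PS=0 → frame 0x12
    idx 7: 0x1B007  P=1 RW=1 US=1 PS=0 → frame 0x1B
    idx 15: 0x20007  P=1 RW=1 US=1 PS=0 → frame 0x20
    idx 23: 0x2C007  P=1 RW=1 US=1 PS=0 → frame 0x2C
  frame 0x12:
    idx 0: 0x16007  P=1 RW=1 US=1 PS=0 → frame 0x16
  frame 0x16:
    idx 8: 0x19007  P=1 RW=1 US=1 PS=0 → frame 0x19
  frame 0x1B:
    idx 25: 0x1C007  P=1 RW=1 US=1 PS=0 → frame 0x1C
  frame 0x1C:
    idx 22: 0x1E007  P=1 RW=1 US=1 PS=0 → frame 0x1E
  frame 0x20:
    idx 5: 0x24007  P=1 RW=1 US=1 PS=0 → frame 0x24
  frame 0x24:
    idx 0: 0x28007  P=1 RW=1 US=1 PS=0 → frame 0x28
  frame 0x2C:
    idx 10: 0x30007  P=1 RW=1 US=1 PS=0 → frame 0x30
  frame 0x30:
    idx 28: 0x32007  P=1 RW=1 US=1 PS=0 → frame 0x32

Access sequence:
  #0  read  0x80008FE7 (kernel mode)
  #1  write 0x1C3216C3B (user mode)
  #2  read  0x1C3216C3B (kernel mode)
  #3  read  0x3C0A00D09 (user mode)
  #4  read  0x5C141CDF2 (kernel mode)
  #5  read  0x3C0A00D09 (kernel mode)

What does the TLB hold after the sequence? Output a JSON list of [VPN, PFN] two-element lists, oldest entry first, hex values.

Per-access translation:
#0 VA=0x80008FE7 (r,kernel):
  L0: frame=0x11 idx=2 entry=0x12007 [P=1 RW=1 US=1 PS=0]
  L1: frame=0x12 idx=0 entry=0x16007 [P=1 RW=1 US=1 PS=0]
  L2: frame=0x16 idx=8 entry=0x19007 [P=1 RW=1 US=1 PS=0]
  ✓ 0x19FE7  — 3 lookups
#1 VA=0x1C3216C3B (w,user):
  L0: frame=0x11 idx=7 entry=0x1B007 [P=1 RW=1 US=1 PS=0]
  L1: frame=0x1B idx=25 entry=0x1C007 [P=1 RW=1 US=1 PS=0]
  L2: frame=0x1C idx=22 entry=0x1E007 [P=1 RW=1 US=1 PS=0]
  ✓ 0x1EC3B  — 3 lookups
#2 VA=0x1C3216C3B (r,kernel):
  TLB hit vpn=0x1C3216 → PA=0x1EC3B
#3 VA=0x3C0A00D09 (r,user):
  L0: frame=0x11 idx=15 entry=0x20007 [P=1 RW=1 US=1 PS=0]
  L1: frame=0x20 idx=5 entry=0x24007 [P=1 RW=1 US=1 PS=0]
  L2: frame=0x24 idx=0 entry=0x28007 [P=1 RW=1 US=1 PS=0]
  ✓ 0x28D09  — 3 lookups
#4 VA=0x5C141CDF2 (r,kernel):
  L0: frame=0x11 idx=23 entry=0x2C007 [P=1 RW=1 US=1 PS=0]
  L1: frame=0x2C idx=10 entry=0x30007 [P=1 RW=1 US=1 PS=0]
  L2: frame=0x30 idx=28 entry=0x32007 [P=1 RW=1 US=1 PS=0]
  ✓ 0x32DF2  — 3 lookups
#5 VA=0x3C0A00D09 (r,kernel):
  TLB hit vpn=0x3C0A00 → PA=0x28D09

TLB: [["0x3C0A00", "0x28"], ["0x5C141C", "0x32"]]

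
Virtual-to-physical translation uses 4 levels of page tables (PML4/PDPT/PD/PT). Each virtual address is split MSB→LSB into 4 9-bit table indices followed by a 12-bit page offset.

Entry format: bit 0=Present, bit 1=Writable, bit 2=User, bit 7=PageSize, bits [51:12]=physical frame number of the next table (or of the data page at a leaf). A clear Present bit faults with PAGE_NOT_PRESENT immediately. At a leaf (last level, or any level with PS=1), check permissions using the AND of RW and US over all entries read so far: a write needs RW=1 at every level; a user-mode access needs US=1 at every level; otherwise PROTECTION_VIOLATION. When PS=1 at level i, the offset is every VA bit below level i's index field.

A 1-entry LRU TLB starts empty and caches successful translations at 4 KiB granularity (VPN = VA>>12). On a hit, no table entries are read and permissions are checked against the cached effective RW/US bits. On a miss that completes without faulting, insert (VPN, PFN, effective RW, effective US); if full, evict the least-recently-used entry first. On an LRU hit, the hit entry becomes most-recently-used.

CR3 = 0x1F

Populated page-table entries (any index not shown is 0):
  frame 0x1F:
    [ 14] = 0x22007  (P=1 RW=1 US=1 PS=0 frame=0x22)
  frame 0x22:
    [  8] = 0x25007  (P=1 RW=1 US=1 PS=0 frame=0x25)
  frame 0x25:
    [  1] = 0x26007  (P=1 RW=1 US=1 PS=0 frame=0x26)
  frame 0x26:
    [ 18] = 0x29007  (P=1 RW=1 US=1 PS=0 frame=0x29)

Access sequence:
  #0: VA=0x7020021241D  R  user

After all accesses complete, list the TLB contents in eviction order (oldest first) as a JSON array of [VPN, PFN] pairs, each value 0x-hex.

Per-access translation:
#0 VA=0x7020021241D (r,user):
  lvl0: tbl 0x1F, slot 14 ⇒ 0x22007 (P1/RW1/US1/PS0)
  lvl1: tbl 0x22, slot 8 ⇒ 0x25007 (P1/RW1/US1/PS0)
  lvl2: tbl 0x25, slot 1 ⇒ 0x26007 (P1/RW1/US1/PS0)
  lvl3: tbl 0x26, slot 18 ⇒ 0x29007 (P1/RW1/US1/PS0)
  ✓ 0x2941D  — 4 lookups

TLB: [["0x70200212", "0x29"]]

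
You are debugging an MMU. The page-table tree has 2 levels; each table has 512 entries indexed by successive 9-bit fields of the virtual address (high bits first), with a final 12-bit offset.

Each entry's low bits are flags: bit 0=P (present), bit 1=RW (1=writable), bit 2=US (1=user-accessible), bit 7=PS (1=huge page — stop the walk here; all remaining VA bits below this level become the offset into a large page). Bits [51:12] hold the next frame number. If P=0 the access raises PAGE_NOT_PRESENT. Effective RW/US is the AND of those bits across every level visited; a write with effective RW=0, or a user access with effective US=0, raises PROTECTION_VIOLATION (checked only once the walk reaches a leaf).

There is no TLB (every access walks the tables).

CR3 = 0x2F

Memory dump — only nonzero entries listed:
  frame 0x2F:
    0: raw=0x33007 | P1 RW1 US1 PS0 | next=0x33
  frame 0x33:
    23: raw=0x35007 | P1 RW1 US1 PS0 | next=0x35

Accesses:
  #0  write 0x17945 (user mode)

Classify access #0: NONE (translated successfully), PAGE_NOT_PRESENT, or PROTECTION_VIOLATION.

Trace:
#0 VA=0x17945 (w,user):
  L0: frame=0x2F idx=0 entry=0x33007 [P=1 RW=1 US=1 PS=0]
  L1: frame=0x33 idx=23 entry=0x35007 [P=1 RW=1 US=1 PS=0]
  → PA=0x35945  (2 entries read)

Access #0 fault: NONE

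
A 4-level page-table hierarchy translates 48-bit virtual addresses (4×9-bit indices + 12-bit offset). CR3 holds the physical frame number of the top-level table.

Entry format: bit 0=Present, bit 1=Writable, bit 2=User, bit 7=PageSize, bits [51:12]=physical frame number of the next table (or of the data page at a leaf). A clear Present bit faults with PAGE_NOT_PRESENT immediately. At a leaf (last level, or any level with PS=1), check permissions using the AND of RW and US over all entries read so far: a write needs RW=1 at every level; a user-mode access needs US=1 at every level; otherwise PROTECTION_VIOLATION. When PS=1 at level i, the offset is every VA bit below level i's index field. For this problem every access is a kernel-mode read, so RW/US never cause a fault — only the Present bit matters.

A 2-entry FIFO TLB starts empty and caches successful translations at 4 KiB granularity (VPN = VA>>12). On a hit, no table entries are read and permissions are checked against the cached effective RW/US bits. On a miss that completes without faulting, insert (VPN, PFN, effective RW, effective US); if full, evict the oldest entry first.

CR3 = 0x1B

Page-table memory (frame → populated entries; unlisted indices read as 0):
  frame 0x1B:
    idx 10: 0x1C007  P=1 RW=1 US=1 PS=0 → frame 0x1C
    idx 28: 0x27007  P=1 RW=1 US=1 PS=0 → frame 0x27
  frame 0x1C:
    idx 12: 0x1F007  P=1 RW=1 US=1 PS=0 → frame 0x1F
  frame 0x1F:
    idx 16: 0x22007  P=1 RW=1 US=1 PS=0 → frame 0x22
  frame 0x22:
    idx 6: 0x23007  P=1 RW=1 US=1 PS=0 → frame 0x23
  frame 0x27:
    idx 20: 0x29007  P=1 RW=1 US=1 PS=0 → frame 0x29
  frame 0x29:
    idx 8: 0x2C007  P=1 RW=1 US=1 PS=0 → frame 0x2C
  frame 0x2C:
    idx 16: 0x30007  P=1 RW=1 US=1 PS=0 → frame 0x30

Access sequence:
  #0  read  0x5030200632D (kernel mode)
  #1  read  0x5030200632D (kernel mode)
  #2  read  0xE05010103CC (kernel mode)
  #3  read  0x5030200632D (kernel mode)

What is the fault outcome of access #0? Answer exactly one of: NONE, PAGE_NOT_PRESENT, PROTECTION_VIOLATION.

Trace:
#0 VA=0x5030200632D (r,kernel):
  L0: frame=0x1B idx=10 entry=0x1C007 [P=1 RW=1 US=1 PS=0]
  L1: frame=0x1C idx=12 entry=0x1F007 [P=1 RW=1 US=1 PS=0]
  L2: frame=0x1F idx=16 entry=0x22007 [P=1 RW=1 US=1 PS=0]
  L3: frame=0x22 idx=6 entry=0x23007 [P=1 RW=1 US=1 PS=0]
  ✓ 0x2332D  — 4 lookups
#1 VA=0x5030200632D (r,kernel):
  TLB hit vpn=0x50302006 → PA=0x2332D
#2 VA=0xE05010103CC (r,kernel):
  L0: frame=0x1B idx=28 entry=0x27007 [P=1 RW=1 US=1 PS=0]
  L1: frame=0x27 idx=20 entry=0x29007 [P=1 RW=1 US=1 PS=0]
  L2: frame=0x29 idx=8 entry=0x2C007 [P=1 RW=1 US=1 PS=0]
  L3: frame=0x2C idx=16 entry=0x30007 [P=1 RW=1 US=1 PS=0]
  ✓ 0x303CC  — 4 lookups
#3 VA=0x5030200632D (r,kernel):
  TLB hit vpn=0x50302006 → PA=0x2332D

Access #0 fault: NONE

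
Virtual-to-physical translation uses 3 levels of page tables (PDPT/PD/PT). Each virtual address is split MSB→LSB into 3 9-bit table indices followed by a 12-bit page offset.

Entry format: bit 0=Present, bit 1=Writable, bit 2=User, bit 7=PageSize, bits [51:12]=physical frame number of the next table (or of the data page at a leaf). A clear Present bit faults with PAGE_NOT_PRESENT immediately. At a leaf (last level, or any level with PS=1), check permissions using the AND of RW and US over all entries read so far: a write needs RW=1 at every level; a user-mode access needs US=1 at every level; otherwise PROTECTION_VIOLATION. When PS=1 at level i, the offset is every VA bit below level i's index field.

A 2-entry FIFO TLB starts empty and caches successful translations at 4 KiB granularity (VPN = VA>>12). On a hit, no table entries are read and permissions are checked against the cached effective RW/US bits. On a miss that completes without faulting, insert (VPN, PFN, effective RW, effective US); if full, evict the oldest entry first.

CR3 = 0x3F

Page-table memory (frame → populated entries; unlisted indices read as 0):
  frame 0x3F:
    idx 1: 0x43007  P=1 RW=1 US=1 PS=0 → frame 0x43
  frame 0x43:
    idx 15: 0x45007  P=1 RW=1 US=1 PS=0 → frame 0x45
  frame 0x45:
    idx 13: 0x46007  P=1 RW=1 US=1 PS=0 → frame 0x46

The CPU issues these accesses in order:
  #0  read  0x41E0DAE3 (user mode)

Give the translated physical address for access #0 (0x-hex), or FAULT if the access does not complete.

Per-access translation:
#0 VA=0x41E0DAE3 (r,user):
  lvl0: tbl 0x3F, slot 1 ⇒ 0x43007 (P1/RW1/US1/PS0)
  lvl1: tbl 0x43, slot 15 ⇒ 0x45007 (P1/RW1/US1/PS0)
  lvl2: tbl 0x45, slot 13 ⇒ 0x46007 (P1/RW1/US1/PS0)
  ⇒ phys 0x46AE3  [3 reads]

Access #0 PA: 0x46AE3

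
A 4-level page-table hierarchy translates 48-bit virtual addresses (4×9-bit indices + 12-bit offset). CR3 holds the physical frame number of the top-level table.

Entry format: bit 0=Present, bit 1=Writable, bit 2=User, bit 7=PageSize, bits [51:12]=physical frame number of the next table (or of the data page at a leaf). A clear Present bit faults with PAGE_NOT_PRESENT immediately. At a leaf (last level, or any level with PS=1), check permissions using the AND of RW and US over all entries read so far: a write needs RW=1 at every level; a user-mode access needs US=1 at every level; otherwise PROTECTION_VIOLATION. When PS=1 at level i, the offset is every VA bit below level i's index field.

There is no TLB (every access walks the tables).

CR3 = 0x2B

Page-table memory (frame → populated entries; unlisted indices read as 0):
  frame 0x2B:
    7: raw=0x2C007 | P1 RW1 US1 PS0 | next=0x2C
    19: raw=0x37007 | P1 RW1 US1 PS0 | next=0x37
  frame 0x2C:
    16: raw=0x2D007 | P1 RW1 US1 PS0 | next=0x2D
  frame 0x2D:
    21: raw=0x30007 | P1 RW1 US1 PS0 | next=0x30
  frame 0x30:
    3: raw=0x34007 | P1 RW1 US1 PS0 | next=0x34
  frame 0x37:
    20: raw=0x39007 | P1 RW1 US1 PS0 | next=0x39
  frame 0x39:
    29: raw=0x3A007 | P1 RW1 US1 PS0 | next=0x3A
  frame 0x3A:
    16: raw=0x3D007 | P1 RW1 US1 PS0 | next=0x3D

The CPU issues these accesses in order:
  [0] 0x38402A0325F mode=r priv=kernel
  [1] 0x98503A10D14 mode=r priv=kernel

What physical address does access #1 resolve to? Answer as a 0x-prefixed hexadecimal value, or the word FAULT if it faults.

Per-access translation:
#0 VA=0x38402A0325F (r,kernel):
  [0] read 0x2B idx=7: raw=0x2C007 flags P=1 W=1 U=1 S=0
  [1] read 0x2C idx=16: raw=0x2D007 flags P=1 W=1 U=1 S=0
  [2] read 0x2D idx=21: raw=0x30007 flags P=1 W=1 U=1 S=0
  [3] read 0x30 idx=3: raw=0x34007 flags P=1 W=1 U=1 S=0
  ⇒ phys 0x3425F  [4 reads]
#1 VA=0x98503A10D14 (r,kernel):
  [0] read 0x2B idx=19: raw=0x37007 flags P=1 W=1 U=1 S=0
  [1] read 0x37 idx=20: raw=0x39007 flags P=1 W=1 U=1 S=0
  [2] read 0x39 idx=29: raw=0x3A007 flags P=1 W=1 U=1 S=0
  [3] read 0x3A idx=16: raw=0x3D007 flags P=1 W=1 U=1 S=0
  ⇒ phys 0x3DD14  [4 reads]

Access #1 PA: 0x3DD14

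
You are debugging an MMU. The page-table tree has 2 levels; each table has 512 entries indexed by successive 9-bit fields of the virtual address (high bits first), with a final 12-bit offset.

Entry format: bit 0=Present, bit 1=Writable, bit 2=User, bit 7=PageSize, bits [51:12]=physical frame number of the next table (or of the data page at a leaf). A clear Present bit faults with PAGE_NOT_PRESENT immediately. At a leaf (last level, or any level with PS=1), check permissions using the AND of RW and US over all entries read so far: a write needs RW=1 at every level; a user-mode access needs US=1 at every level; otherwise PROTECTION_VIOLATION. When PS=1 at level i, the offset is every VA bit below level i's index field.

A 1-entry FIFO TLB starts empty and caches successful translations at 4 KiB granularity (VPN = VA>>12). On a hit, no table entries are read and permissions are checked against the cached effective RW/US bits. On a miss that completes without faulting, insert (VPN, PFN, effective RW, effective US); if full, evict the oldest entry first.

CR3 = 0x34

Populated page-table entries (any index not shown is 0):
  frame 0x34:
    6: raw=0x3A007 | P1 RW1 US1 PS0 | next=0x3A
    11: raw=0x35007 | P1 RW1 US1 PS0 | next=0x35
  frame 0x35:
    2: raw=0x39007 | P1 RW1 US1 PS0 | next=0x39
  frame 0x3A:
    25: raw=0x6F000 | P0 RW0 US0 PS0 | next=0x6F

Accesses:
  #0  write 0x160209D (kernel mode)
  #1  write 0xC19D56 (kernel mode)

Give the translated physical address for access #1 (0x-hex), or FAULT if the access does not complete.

Walk each access:
#0 VA=0x160209D (w,kernel):
  lvl0: tbl 0x34, slot 11 ⇒ 0x35007 (P1/RW1/US1/PS0)
  lvl1: tbl 0x35, slot 2 ⇒ 0x39007 (P1/RW1/US1/PS0)
  ⇒ phys 0x3909D  [2 reads]
#1 VA=0xC19D56 (w,kernel):
  lvl0: tbl 0x34, slot 6 ⇒ 0x3A007 (P1/RW1/US1/PS0)
  lvl1: tbl 0x3A, slot 25 ⇒ 0x6F000 (P0/RW0/US0/PS0)
  ✗ PAGE_NOT_PRESENT  [2 reads]

Access #1 PA: FAULT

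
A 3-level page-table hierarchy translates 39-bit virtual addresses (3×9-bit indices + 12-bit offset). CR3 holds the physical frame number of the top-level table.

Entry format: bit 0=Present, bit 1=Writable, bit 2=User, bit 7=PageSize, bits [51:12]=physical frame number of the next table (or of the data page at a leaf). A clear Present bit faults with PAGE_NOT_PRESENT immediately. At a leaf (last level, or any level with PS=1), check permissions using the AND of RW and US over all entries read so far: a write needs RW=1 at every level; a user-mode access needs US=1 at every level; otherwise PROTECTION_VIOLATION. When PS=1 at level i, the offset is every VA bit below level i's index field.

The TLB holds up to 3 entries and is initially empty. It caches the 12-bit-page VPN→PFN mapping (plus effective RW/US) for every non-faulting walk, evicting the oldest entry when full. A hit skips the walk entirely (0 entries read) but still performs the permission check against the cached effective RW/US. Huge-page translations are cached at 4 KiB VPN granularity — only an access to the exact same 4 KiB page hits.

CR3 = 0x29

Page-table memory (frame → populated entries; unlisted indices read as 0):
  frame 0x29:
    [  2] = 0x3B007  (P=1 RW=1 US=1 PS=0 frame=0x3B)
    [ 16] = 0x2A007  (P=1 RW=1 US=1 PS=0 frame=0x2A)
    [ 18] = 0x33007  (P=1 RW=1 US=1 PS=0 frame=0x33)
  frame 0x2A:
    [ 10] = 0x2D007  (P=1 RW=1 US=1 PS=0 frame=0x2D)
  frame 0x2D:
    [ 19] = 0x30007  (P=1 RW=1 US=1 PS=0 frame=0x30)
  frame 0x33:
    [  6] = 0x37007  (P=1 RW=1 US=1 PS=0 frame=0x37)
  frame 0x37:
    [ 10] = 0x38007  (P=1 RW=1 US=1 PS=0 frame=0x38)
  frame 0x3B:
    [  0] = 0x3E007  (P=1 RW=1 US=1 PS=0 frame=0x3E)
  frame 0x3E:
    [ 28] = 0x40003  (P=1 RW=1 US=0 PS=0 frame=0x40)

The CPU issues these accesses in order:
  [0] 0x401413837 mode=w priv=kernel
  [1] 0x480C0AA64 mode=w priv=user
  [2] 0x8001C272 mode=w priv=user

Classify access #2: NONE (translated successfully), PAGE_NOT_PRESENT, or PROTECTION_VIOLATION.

Walk each access:
#0 VA=0x401413837 (w,kernel):
  L0 @0x29[16] → 0x2A007  P=1,RW=1,US=1,PS=0
  L1 @0x2A[10] → 0x2D007  P=1,RW=1,US=1,PS=0
  L2 @0x2D[19] → 0x30007  P=1,RW=1,US=1,PS=0
  ⇒ phys 0x30837  [3 reads]
#1 VA=0x480C0AA64 (w,user):
  L0 @0x29[18] → 0x33007  P=1,RW=1,US=1,PS=0
  L1 @0x33[6] → 0x37007  P=1,RW=1,US=1,PS=0
  L2 @0x37[10] → 0x38007  P=1,RW=1,US=1,PS=0
  ⇒ phys 0x38A64  [3 reads]
#2 VA=0x8001C272 (w,user):
  L0 @0x29[2] → 0x3B007  P=1,RW=1,US=1,PS=0
  L1 @0x3B[0] → 0x3E007  P=1,RW=1,US=1,PS=0
  L2 @0x3E[28] → 0x40003  P=1,RW=1,US=0,PS=0
  ⇒ fault: PROTECTION_VIOLATION  — 3 lookups

Access #2 fault: PROTECTION_VIOLATION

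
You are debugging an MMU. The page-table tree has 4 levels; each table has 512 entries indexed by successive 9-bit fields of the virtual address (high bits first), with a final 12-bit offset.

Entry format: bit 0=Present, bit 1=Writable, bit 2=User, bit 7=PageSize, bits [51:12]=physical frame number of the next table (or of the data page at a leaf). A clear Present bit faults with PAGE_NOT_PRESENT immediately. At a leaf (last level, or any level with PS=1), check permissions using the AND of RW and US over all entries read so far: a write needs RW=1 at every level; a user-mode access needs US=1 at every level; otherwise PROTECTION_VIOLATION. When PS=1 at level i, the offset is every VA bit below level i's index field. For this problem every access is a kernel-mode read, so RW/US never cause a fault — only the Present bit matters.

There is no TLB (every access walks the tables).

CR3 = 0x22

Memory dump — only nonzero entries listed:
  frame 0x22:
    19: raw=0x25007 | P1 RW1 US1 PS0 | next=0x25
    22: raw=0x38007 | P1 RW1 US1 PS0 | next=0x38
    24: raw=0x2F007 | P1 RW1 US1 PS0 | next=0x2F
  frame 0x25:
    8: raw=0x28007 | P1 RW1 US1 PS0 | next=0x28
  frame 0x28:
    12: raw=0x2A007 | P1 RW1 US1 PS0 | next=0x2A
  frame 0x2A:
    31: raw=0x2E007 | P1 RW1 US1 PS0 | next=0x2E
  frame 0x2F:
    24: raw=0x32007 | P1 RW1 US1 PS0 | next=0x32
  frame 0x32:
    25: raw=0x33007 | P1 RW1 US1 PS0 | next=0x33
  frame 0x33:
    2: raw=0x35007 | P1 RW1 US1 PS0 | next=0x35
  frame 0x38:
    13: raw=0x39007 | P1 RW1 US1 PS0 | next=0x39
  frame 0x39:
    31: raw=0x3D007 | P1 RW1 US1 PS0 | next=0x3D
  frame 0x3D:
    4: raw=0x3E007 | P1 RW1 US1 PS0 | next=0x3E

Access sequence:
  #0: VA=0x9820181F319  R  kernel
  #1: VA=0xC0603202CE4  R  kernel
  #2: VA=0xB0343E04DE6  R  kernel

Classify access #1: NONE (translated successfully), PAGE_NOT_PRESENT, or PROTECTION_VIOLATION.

Per-access translation:
#0 VA=0x9820181F319 (r,kernel):
  L0 @0x22[19] → 0x25007  P=1,RW=1,US=1,PS=0
  L1 @0x25[8] → 0x28007  P=1,RW=1,US=1,PS=0
  L2 @0x28[12] → 0x2A007  P=1,RW=1,US=1,PS=0
  L3 @0x2A[31] → 0x2E007  P=1,RW=1,US=1,PS=0
  ⇒ phys 0x2E319  [4 reads]
#1 VA=0xC0603202CE4 (r,kernel):
  L0 @0x22[24] → 0x2F007  P=1,RW=1,US=1,PS=0
  L1 @0x2F[24] → 0x32007  P=1,RW=1,US=1,PS=0
  L2 @0x32[25] → 0x33007  P=1,RW=1,US=1,PS=0
  L3 @0x33[2] → 0x35007  P=1,RW=1,US=1,PS=0
  ⇒ phys 0x35CE4  [4 reads]
#2 VA=0xB0343E04DE6 (r,kernel):
  L0 @0x22[22] → 0x38007  P=1,RW=1,US=1,PS=0
  L1 @0x38[13] → 0x39007  P=1,RW=1,US=1,PS=0
  L2 @0x39[31] → 0x3D007  P=1,RW=1,US=1,PS=0
  L3 @0x3D[4] → 0x3E007  P=1,RW=1,US=1,PS=0
  ⇒ phys 0x3EDE6  [4 reads]

Access #1 fault: NONE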